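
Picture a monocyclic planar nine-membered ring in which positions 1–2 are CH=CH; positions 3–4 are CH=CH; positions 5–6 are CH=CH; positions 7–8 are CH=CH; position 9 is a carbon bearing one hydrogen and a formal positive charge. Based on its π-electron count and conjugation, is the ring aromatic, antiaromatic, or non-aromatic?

Antiaromatic

The p orbitals form a continuous loop: every atom in a ring double bond is sp² and brings one electron to the p orbital; the carbocation has an empty p orbital. The ring is fully conjugated.
Adding the contributions, 4 × 2 = 8 from the double-bond units + 0 from the CH(+) atom = 8.
8 is a 4n count (n = 2), so the planar conjugated ring is antiaromatic.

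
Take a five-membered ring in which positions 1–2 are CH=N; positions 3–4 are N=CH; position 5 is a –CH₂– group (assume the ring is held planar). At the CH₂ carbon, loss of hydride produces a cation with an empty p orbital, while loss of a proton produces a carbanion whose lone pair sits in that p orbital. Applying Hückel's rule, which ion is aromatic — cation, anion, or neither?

In either ion the ring is fully conjugated: every atom, including the new sp² carbon, supplies a p orbital.
Cation: 2 × 2 + 0 = 4 π electrons → 4(1), antiaromatic.
Anion: 2 × 2 + 2 = 6 π electrons → 4(1)+2, aromatic.

The anion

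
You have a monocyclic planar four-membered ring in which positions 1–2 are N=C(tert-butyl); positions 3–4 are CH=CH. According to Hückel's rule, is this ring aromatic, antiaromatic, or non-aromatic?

Antiaromatic

Check conjugation: every atom in a ring double bond is sp² and brings one electron to the p orbital; each =N– nitrogen is pyridine-type (lone pair in the sp² plane, one electron in the p orbital) — every position has a p orbital, so the cyclic π system is continuous.
Counting π electrons: 2 × 2 = 4 from the 2 double-bond units.
A 4n π count (4, n = 1) in a planar conjugated ring means antiaromatic.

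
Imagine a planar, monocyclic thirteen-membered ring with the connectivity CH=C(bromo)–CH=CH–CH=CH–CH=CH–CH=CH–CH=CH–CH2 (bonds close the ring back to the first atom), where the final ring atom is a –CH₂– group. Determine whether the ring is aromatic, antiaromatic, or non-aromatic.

The CH2 carbon is saturated: the tetrahedral CH₂ carbon is sp³ and has no p orbital in the ring π system. Conjugation is not continuous around the ring.
Hückel's rule only applies to fully conjugated rings, so this one is simply non-aromatic.

Non-aromatic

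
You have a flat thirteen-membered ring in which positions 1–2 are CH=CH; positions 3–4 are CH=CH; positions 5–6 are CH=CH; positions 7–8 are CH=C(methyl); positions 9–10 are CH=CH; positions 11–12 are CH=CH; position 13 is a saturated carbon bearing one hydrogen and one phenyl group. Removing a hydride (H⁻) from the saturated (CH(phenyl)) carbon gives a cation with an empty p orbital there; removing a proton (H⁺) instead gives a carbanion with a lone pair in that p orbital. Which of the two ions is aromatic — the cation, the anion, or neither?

The anion

Both ions have a continuous loop of p orbitals — each ring atom is sp².
Cation: 6 × 2 + 0 = 12 π electrons → 4(3), antiaromatic.
Anion: 6 × 2 + 2 = 14 π electrons → 4(3)+2, aromatic.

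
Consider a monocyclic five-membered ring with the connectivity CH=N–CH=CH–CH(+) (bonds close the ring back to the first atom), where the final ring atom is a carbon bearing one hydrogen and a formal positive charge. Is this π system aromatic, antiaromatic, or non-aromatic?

Check conjugation: the double-bond atoms are sp², each contributing one p electron; each sp² =N– keeps its lone pair in-plane and puts one electron into the π system; the carbocation has an empty p orbital — every position has a p orbital, so the cyclic π system is continuous.
Tallying contributions gives 2 × 2 = 4 from the double-bond units + 0 from the CH(+) atom = 4.
4 is a 4n count (n = 1), so the planar conjugated ring is antiaromatic.

Antiaromatic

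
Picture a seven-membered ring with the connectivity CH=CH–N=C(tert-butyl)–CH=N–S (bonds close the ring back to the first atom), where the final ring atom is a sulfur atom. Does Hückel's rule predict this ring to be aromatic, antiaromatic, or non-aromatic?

Antiaromatic

All ring atoms are sp² and supply a p orbital to the ring (each doubly-bonded ring atom is sp² with one p-orbital electron; the doubly-bonded nitrogens are pyridine-type — their lone pairs lie in the ring plane, leaving one electron in the p orbital; the sulfur donates one lone pair from its p orbital); the conjugation is uninterrupted.
Counting π electrons: 3 × 2 = 6 from the double-bond units + 2 from the S atom = 8.
With 8 = 4·2 π electrons, Hückel's rule classifies the planar ring as antiaromatic.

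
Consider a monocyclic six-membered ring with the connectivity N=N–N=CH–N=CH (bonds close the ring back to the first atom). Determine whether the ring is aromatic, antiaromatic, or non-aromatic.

All ring atoms are sp² and supply a p orbital to the ring (every atom in a ring double bond is sp² and brings one electron to the p orbital; the doubly-bonded nitrogens are pyridine-type — their lone pairs lie in the ring plane, leaving one electron in the p orbital); the conjugation is uninterrupted.
Adding the contributions, 3 × 2 = 6 from the 3 double-bond units.
With 6 π electrons (n = 1), the Hückel 4n+2 condition holds.

Aromatic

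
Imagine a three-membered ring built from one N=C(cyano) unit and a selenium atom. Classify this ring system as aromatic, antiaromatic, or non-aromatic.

Antiaromatic

Every ring atom contributes a p orbital perpendicular to the ring (the double-bond atoms are sp², each contributing one p electron; each sp² =N– keeps its lone pair in-plane and puts one electron into the π system; the selenium donates one lone pair from its p orbital), so the π system is cyclic and fully conjugated.
Counting π electrons: 1 × 2 = 2 from the double-bond unit + 2 from the Se atom = 4.
A 4n π count (4, n = 1) in a planar conjugated ring means antiaromatic.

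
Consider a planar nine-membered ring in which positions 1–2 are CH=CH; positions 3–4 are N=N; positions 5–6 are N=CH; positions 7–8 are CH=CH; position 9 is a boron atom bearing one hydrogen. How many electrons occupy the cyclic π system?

8

The p orbitals form a continuous loop: every atom in a ring double bond is sp² and brings one electron to the p orbital; each sp² =N– keeps its lone pair in-plane and puts one electron into the π system; the boron has an empty p orbital. The ring is fully conjugated.
Adding the contributions, 4 × 2 = 8 from the double-bond units + 0 from the BH atom = 8.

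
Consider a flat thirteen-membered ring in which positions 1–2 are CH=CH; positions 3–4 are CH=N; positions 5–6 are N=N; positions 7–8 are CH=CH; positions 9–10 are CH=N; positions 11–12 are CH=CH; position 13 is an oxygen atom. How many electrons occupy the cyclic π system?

14

Every ring atom contributes a p orbital perpendicular to the ring (the double-bond atoms are sp², each contributing one p electron; each =N– nitrogen is pyridine-type (lone pair in the sp² plane, one electron in the p orbital); the oxygen donates one lone pair from its p orbital), so the π system is cyclic and fully conjugated.
Counting π electrons: 6 × 2 = 12 from the double-bond units + 2 from the O atom = 14.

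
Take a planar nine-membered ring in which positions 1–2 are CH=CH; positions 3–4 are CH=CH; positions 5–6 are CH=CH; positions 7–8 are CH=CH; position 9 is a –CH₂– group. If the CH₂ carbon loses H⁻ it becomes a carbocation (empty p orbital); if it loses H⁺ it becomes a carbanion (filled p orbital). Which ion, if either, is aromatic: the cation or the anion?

The anion

Both ions have a continuous loop of p orbitals — each ring atom is sp².
Cation: 4 × 2 + 0 = 8 π electrons → 4(2), antiaromatic.
Anion: 4 × 2 + 2 = 10 π electrons → 4(2)+2, aromatic.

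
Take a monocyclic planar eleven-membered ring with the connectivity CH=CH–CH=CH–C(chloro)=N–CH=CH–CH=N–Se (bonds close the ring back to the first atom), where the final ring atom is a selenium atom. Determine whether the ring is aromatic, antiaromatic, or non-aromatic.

Antiaromatic

All ring atoms are sp² and supply a p orbital to the ring (each doubly-bonded ring atom is sp² with one p-orbital electron; each sp² =N– keeps its lone pair in-plane and puts one electron into the π system; the selenium donates one lone pair from its p orbital); the conjugation is uninterrupted.
Adding the contributions, 5 × 2 = 10 from the double-bond units + 2 from the Se atom = 12.
12 is a 4n count (n = 3), so the planar conjugated ring is antiaromatic.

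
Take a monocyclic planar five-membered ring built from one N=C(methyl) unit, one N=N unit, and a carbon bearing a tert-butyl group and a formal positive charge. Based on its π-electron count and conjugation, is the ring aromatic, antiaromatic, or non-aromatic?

Antiaromatic

All ring atoms are sp² and supply a p orbital to the ring (each doubly-bonded ring atom is sp² with one p-orbital electron; each sp² =N– keeps its lone pair in-plane and puts one electron into the π system; the carbocation has an empty p orbital); the conjugation is uninterrupted.
Tallying contributions gives 2 × 2 = 4 from the double-bond units + 0 from the C(tert-butyl)(+) atom = 4.
With 4 = 4·1 π electrons, Hückel's rule classifies the planar ring as antiaromatic.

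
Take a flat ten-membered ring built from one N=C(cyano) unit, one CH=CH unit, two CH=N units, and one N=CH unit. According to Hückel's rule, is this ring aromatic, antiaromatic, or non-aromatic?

Every ring atom contributes a p orbital perpendicular to the ring (every atom in a ring double bond is sp² and brings one electron to the p orbital; each sp² =N– keeps its lone pair in-plane and puts one electron into the π system), so the π system is cyclic and fully conjugated.
Counting π electrons: 5 × 2 = 10 from the 5 double-bond units.
That gives a 4n+2 count (10, n = 2).

Aromatic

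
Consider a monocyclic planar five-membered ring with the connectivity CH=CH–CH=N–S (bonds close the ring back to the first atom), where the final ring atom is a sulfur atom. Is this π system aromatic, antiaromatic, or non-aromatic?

Check conjugation: the double-bond atoms are sp², each contributing one p electron; the doubly-bonded nitrogens are pyridine-type — their lone pairs lie in the ring plane, leaving one electron in the p orbital; the sulfur donates one lone pair from its p orbital — every position has a p orbital, so the cyclic π system is continuous.
Tallying contributions gives 2 × 2 = 4 from the double-bond units + 2 from the S atom = 6.
Since 6 = 4·1 + 2, the ring meets the 4n+2 criterion.

Aromatic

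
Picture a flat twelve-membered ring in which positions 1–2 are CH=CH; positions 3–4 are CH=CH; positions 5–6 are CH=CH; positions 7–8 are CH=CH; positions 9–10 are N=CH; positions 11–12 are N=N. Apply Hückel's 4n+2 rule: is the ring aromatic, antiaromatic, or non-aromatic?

Check conjugation: every atom in a ring double bond is sp² and brings one electron to the p orbital; each =N– nitrogen is pyridine-type (lone pair in the sp² plane, one electron in the p orbital) — every position has a p orbital, so the cyclic π system is continuous.
Adding the contributions, 6 × 2 = 12 from the 6 double-bond units.
With 12 = 4·3 π electrons, Hückel's rule classifies the planar ring as antiaromatic.

Antiaromatic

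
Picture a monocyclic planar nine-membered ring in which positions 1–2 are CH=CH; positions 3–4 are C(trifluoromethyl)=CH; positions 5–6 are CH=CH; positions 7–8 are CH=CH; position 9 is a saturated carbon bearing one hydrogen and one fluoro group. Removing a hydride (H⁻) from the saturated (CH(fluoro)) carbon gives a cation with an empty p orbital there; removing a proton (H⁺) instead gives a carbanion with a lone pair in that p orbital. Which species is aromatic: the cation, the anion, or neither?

The anion

In either ion the ring is fully conjugated: every atom, including the new sp² carbon, supplies a p orbital.
Cation: 4 × 2 + 0 = 8 π electrons → 4(2), antiaromatic.
Anion: 4 × 2 + 2 = 10 π electrons → 4(2)+2, aromatic.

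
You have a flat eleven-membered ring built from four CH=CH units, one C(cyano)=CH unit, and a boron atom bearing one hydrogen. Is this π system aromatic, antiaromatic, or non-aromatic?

Aromatic

The p orbitals form a continuous loop: every atom in a ring double bond is sp² and brings one electron to the p orbital; the boron has an empty p orbital. The ring is fully conjugated.
Counting π electrons: 5 × 2 = 10 from the double-bond units + 0 from the BH atom = 10.
Since 10 = 4·2 + 2, the ring meets the 4n+2 criterion.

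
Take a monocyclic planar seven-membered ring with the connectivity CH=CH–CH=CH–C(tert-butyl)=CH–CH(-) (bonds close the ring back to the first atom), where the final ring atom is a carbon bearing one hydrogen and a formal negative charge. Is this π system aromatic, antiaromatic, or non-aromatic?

Check conjugation: each doubly-bonded ring atom is sp² with one p-orbital electron; the carbanion's lone pair occupies the p orbital — every position has a p orbital, so the cyclic π system is continuous.
π-electron count: 3 × 2 = 6 from the double-bond units + 2 from the CH(-) atom = 8.
8 is a 4n count (n = 2), so the planar conjugated ring is antiaromatic.

Antiaromatic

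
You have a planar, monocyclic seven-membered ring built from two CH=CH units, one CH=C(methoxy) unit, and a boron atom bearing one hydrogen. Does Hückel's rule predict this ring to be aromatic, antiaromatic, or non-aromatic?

Aromatic

The p orbitals form a continuous loop: each doubly-bonded ring atom is sp² with one p-orbital electron; the boron has an empty p orbital. The ring is fully conjugated.
Counting π electrons: 3 × 2 = 6 from the double-bond units + 0 from the BH atom = 6.
Since 6 = 4·1 + 2, the ring meets the 4n+2 criterion.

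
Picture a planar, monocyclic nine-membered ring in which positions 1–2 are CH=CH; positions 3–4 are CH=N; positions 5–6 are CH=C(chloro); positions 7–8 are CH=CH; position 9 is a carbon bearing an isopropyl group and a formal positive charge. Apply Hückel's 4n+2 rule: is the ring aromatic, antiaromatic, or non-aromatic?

Antiaromatic

Every ring atom contributes a p orbital perpendicular to the ring (each doubly-bonded ring atom is sp² with one p-orbital electron; each =N– nitrogen is pyridine-type (lone pair in the sp² plane, one electron in the p orbital); the carbocation has an empty p orbital), so the π system is cyclic and fully conjugated.
π-electron count: 4 × 2 = 8 from the double-bond units + 0 from the C(isopropyl)(+) atom = 8.
With 8 = 4·2 π electrons, Hückel's rule classifies the planar ring as antiaromatic.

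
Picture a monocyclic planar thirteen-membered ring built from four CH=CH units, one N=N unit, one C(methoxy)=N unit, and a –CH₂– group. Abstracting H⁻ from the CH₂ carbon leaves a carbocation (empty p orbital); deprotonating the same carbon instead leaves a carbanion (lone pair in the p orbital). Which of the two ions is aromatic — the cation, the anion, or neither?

The anion

Both ions have a continuous loop of p orbitals — each ring atom is sp².
Cation: 6 × 2 + 0 = 12 π electrons → 4(3), antiaromatic.
Anion: 6 × 2 + 2 = 14 π electrons → 4(3)+2, aromatic.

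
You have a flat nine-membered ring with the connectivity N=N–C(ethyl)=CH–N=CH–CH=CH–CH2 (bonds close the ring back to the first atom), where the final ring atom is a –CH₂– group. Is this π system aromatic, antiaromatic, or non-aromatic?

Non-aromatic

At the CH2 position, the tetrahedral CH₂ carbon is sp³ and has no p orbital in the ring π system; the ring's p-orbital overlap is broken there.
A ring that is not fully conjugated cannot be aromatic or antiaromatic regardless of its π-electron count.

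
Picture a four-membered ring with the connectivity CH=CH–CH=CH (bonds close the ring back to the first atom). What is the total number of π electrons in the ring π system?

4

Every ring atom contributes a p orbital perpendicular to the ring (every atom in a ring double bond is sp² and brings one electron to the p orbital), so the π system is cyclic and fully conjugated.
Adding the contributions, 2 × 2 = 4 from the 2 double-bond units.
(The species described is cyclobutadiene.)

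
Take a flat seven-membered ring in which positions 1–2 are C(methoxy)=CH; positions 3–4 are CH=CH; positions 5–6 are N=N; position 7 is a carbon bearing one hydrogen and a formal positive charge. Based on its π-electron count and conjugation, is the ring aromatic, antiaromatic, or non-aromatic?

The p orbitals form a continuous loop: each doubly-bonded ring atom is sp² with one p-orbital electron; the doubly-bonded nitrogens are pyridine-type — their lone pairs lie in the ring plane, leaving one electron in the p orbital; the carbocation has an empty p orbital. The ring is fully conjugated.
Tallying contributions gives 3 × 2 = 6 from the double-bond units + 0 from the CH(+) atom = 6.
That gives a 4n+2 count (6, n = 1).

Aromatic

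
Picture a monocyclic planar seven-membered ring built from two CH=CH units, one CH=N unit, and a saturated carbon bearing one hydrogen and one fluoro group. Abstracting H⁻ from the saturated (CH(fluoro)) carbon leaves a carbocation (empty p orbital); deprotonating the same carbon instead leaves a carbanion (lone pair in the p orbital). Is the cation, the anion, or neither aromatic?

The cation

Once that carbon is sp², every ring atom has a p orbital and both ions are fully conjugated.
Cation: 3 × 2 + 0 = 6 π electrons → 4(1)+2, aromatic.
Anion: 3 × 2 + 2 = 8 π electrons → 4(2), antiaromatic.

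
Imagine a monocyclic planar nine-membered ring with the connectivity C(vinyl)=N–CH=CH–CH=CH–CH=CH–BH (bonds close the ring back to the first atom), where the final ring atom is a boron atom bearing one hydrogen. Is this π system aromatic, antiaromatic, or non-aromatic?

Antiaromatic

Check conjugation: the double-bond atoms are sp², each contributing one p electron; each =N– nitrogen is pyridine-type (lone pair in the sp² plane, one electron in the p orbital); the boron has an empty p orbital — every position has a p orbital, so the cyclic π system is continuous.
Adding the contributions, 4 × 2 = 8 from the double-bond units + 0 from the BH atom = 8.
8 = 4(2); a planar, fully conjugated 4n system is antiaromatic.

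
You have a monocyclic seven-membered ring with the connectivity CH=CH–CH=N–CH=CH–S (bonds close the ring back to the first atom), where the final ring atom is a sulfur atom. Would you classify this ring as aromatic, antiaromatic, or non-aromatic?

Antiaromatic

The p orbitals form a continuous loop: the double-bond atoms are sp², each contributing one p electron; each sp² =N– keeps its lone pair in-plane and puts one electron into the π system; the sulfur donates one lone pair from its p orbital. The ring is fully conjugated.
π-electron count: 3 × 2 = 6 from the double-bond units + 2 from the S atom = 8.
A 4n π count (8, n = 2) in a planar conjugated ring means antiaromatic.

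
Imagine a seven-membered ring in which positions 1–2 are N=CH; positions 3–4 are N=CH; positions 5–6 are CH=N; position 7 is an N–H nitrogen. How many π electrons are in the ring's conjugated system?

8

All ring atoms are sp² and supply a p orbital to the ring (the double-bond atoms are sp², each contributing one p electron; each =N– nitrogen is pyridine-type (lone pair in the sp² plane, one electron in the p orbital); the pyrrole-type nitrogen donates its lone pair from the p orbital); the conjugation is uninterrupted.
Counting π electrons: 3 × 2 = 6 from the double-bond units + 2 from the NH atom = 8.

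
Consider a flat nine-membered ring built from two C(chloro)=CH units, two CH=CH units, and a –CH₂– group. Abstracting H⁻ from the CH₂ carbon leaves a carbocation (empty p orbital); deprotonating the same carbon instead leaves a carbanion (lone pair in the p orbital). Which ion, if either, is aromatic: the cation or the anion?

Both ions have a continuous loop of p orbitals — each ring atom is sp².
Cation: 4 × 2 + 0 = 8 π electrons → 4(2), antiaromatic.
Anion: 4 × 2 + 2 = 10 π electrons → 4(2)+2, aromatic.

The anion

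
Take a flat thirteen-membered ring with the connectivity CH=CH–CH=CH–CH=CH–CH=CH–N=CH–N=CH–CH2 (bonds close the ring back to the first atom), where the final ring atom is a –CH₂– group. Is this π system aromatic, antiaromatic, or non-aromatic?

Non-aromatic

At the CH2 position, the tetrahedral CH₂ carbon is sp³ and has no p orbital in the ring π system; the ring's p-orbital overlap is broken there.
Without a continuous loop of overlapping p orbitals the Hückel electron count never comes into play.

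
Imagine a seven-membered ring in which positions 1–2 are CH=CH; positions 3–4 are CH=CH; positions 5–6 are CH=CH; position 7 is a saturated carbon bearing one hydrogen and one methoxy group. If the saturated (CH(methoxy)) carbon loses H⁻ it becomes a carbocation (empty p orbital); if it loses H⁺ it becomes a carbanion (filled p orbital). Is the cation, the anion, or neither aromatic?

In either ion the ring is fully conjugated: every atom, including the new sp² carbon, supplies a p orbital.
Cation: 3 × 2 + 0 = 6 π electrons → 4(1)+2, aromatic.
Anion: 3 × 2 + 2 = 8 π electrons → 4(2), antiaromatic.

The cation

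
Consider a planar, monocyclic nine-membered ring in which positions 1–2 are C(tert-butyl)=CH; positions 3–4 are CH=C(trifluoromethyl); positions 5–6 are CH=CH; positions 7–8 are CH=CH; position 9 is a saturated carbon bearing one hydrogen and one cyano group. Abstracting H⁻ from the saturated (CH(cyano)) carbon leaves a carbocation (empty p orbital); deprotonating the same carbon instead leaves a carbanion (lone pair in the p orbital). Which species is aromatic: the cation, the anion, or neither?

In either ion the ring is fully conjugated: every atom, including the new sp² carbon, supplies a p orbital.
Cation: 4 × 2 + 0 = 8 π electrons → 4(2), antiaromatic.
Anion: 4 × 2 + 2 = 10 π electrons → 4(2)+2, aromatic.

The anion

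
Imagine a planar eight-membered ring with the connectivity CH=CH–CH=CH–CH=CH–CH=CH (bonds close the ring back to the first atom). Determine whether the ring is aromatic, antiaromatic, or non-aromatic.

Antiaromatic

The p orbitals form a continuous loop: each doubly-bonded ring atom is sp² with one p-orbital electron. The ring is fully conjugated.
Counting π electrons: 4 × 2 = 8 from the 4 double-bond units.
8 = 4(2); a planar, fully conjugated 4n system is antiaromatic.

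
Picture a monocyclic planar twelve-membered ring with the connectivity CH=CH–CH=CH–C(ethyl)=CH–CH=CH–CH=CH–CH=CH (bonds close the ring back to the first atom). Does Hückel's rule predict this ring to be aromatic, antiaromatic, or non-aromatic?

Antiaromatic

Every ring atom contributes a p orbital perpendicular to the ring (each doubly-bonded ring atom is sp² with one p-orbital electron), so the π system is cyclic and fully conjugated.
π-electron count: 6 × 2 = 12 from the 6 double-bond units.
12 is a 4n count (n = 3), so the planar conjugated ring is antiaromatic.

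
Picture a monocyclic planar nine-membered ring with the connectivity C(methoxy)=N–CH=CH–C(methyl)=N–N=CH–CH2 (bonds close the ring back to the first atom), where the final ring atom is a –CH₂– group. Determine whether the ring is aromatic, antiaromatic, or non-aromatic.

Non-aromatic

The CH2 position has four σ bonds — the tetrahedral CH₂ carbon is sp³ and has no p orbital in the ring π system — so the cyclic conjugation is interrupted.
Without a continuous loop of overlapping p orbitals the Hückel electron count never comes into play.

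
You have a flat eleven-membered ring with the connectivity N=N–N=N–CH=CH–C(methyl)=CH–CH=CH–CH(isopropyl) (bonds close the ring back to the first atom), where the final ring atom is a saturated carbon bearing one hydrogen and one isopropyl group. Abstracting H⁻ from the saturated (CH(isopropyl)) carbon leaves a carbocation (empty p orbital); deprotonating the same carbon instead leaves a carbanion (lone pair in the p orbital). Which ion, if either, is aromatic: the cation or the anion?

In both ions every ring atom is sp² and contributes a p orbital, so both rings are fully conjugated.
Cation: 5 × 2 + 0 = 10 π electrons → 4(2)+2, aromatic.
Anion: 5 × 2 + 2 = 12 π electrons → 4(3), antiaromatic.

The cation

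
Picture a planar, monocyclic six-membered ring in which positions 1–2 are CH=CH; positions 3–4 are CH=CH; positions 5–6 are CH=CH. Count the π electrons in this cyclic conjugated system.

6

Check conjugation: every atom in a ring double bond is sp² and brings one electron to the p orbital — every position has a p orbital, so the cyclic π system is continuous.
Tallying contributions gives 3 × 2 = 6 from the 3 double-bond units.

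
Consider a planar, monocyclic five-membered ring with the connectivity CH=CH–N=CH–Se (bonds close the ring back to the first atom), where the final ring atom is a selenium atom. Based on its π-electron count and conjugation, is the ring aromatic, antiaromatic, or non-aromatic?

Aromatic

Check conjugation: every atom in a ring double bond is sp² and brings one electron to the p orbital; each =N– nitrogen is pyridine-type (lone pair in the sp² plane, one electron in the p orbital); the selenium donates one lone pair from its p orbital — every position has a p orbital, so the cyclic π system is continuous.
Tallying contributions gives 2 × 2 = 4 from the double-bond units + 2 from the Se atom = 6.
Since 6 = 4·1 + 2, the ring meets the 4n+2 criterion.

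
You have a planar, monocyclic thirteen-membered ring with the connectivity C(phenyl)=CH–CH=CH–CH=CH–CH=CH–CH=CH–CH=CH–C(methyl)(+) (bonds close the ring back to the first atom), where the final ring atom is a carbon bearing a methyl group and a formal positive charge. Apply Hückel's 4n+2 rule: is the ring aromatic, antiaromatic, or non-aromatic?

Antiaromatic

All ring atoms are sp² and supply a p orbital to the ring (every atom in a ring double bond is sp² and brings one electron to the p orbital; the carbocation has an empty p orbital); the conjugation is uninterrupted.
Tallying contributions gives 6 × 2 = 12 from the double-bond units + 0 from the C(methyl)(+) atom = 12.
With 12 = 4·3 π electrons, Hückel's rule classifies the planar ring as antiaromatic.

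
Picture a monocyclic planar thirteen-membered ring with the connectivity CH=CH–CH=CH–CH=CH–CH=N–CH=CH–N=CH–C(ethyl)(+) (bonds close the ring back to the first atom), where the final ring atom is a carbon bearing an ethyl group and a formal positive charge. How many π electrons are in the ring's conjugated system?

Check conjugation: every atom in a ring double bond is sp² and brings one electron to the p orbital; the doubly-bonded nitrogens are pyridine-type — their lone pairs lie in the ring plane, leaving one electron in the p orbital; the carbocation has an empty p orbital — every position has a p orbital, so the cyclic π system is continuous.
Counting π electrons: 6 × 2 = 12 from the double-bond units + 0 from the C(ethyl)(+) atom = 12.

12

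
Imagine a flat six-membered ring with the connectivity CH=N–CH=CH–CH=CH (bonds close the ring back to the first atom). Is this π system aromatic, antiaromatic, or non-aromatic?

The p orbitals form a continuous loop: each doubly-bonded ring atom is sp² with one p-orbital electron; the doubly-bonded nitrogens are pyridine-type — their lone pairs lie in the ring plane, leaving one electron in the p orbital. The ring is fully conjugated.
Tallying contributions gives 3 × 2 = 6 from the 3 double-bond units.
With 6 π electrons (n = 1), the Hückel 4n+2 condition holds.

Aromatic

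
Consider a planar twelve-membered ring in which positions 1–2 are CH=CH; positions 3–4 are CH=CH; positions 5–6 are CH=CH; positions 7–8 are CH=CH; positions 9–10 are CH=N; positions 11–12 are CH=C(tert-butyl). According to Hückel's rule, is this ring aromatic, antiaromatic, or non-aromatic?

Antiaromatic

Check conjugation: the double-bond atoms are sp², each contributing one p electron; the doubly-bonded nitrogens are pyridine-type — their lone pairs lie in the ring plane, leaving one electron in the p orbital — every position has a p orbital, so the cyclic π system is continuous.
Counting π electrons: 6 × 2 = 12 from the 6 double-bond units.
A 4n π count (12, n = 3) in a planar conjugated ring means antiaromatic.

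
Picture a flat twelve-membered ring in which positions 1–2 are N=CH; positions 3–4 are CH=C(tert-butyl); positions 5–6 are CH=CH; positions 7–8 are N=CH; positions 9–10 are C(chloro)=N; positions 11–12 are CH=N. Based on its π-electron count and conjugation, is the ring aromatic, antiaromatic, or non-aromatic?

The p orbitals form a continuous loop: every atom in a ring double bond is sp² and brings one electron to the p orbital; the doubly-bonded nitrogens are pyridine-type — their lone pairs lie in the ring plane, leaving one electron in the p orbital. The ring is fully conjugated.
Counting π electrons: 6 × 2 = 12 from the 6 double-bond units.
12 = 4(3); a planar, fully conjugated 4n system is antiaromatic.

Antiaromatic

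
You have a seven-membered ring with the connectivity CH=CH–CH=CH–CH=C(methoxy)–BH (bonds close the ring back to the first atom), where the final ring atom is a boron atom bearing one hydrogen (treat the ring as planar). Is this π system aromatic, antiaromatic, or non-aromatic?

The p orbitals form a continuous loop: every atom in a ring double bond is sp² and brings one electron to the p orbital; the boron has an empty p orbital. The ring is fully conjugated.
π-electron count: 3 × 2 = 6 from the double-bond units + 0 from the BH atom = 6.
Since 6 = 4·1 + 2, the ring meets the 4n+2 criterion.

Aromatic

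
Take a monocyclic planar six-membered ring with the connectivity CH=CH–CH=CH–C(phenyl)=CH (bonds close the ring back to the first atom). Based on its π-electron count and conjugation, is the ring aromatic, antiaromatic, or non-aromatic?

Every ring atom contributes a p orbital perpendicular to the ring (every atom in a ring double bond is sp² and brings one electron to the p orbital), so the π system is cyclic and fully conjugated.
Adding the contributions, 3 × 2 = 6 from the 3 double-bond units.
With 6 π electrons (n = 1), the Hückel 4n+2 condition holds.

Aromatic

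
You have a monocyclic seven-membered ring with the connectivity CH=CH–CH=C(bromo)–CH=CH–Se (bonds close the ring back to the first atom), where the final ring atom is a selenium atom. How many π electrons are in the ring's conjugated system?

8

Check conjugation: each doubly-bonded ring atom is sp² with one p-orbital electron; the selenium donates one lone pair from its p orbital — every position has a p orbital, so the cyclic π system is continuous.
π-electron count: 3 × 2 = 6 from the double-bond units + 2 from the Se atom = 8.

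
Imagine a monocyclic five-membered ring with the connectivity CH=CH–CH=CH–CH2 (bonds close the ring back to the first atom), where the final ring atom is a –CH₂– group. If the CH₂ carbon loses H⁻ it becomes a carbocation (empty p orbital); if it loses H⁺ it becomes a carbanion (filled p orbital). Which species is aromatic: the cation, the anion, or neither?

In both ions every ring atom is sp² and contributes a p orbital, so both rings are fully conjugated.
Cation: 2 × 2 + 0 = 4 π electrons → 4(1), antiaromatic.
Anion: 2 × 2 + 2 = 6 π electrons → 4(1)+2, aromatic.

The anion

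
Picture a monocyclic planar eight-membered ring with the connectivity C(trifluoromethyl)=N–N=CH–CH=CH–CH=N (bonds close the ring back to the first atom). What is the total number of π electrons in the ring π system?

8

Check conjugation: the double-bond atoms are sp², each contributing one p electron; each sp² =N– keeps its lone pair in-plane and puts one electron into the π system — every position has a p orbital, so the cyclic π system is continuous.
Adding the contributions, 4 × 2 = 8 from the 4 double-bond units.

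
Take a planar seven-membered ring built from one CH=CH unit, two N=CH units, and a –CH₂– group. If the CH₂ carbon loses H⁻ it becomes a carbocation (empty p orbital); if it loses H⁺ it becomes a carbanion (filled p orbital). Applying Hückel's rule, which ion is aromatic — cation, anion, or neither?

In both ions every ring atom is sp² and contributes a p orbital, so both rings are fully conjugated.
Cation: 3 × 2 + 0 = 6 π electrons → 4(1)+2, aromatic.
Anion: 3 × 2 + 2 = 8 π electrons → 4(2), antiaromatic.

The cation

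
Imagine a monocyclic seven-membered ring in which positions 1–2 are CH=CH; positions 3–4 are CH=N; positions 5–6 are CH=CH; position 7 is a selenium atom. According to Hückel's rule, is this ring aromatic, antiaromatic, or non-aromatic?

Antiaromatic

Every ring atom contributes a p orbital perpendicular to the ring (the double-bond atoms are sp², each contributing one p electron; each =N– nitrogen is pyridine-type (lone pair in the sp² plane, one electron in the p orbital); the selenium donates one lone pair from its p orbital), so the π system is cyclic and fully conjugated.
π-electron count: 3 × 2 = 6 from the double-bond units + 2 from the Se atom = 8.
A 4n π count (8, n = 2) in a planar conjugated ring means antiaromatic.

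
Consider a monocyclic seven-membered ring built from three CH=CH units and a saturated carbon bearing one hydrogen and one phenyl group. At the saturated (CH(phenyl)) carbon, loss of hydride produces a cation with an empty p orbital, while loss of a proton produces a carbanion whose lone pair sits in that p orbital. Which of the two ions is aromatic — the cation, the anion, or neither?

The cation

Once that carbon is sp², every ring atom has a p orbital and both ions are fully conjugated.
Cation: 3 × 2 + 0 = 6 π electrons → 4(1)+2, aromatic.
Anion: 3 × 2 + 2 = 8 π electrons → 4(2), antiaromatic.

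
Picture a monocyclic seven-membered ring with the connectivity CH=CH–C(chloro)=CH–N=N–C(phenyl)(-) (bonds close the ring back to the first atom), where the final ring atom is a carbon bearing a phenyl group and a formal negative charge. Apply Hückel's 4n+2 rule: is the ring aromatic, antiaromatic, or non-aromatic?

Antiaromatic

All ring atoms are sp² and supply a p orbital to the ring (each doubly-bonded ring atom is sp² with one p-orbital electron; the doubly-bonded nitrogens are pyridine-type — their lone pairs lie in the ring plane, leaving one electron in the p orbital; the carbanion's lone pair occupies the p orbital); the conjugation is uninterrupted.
Adding the contributions, 3 × 2 = 6 from the double-bond units + 2 from the C(phenyl)(-) atom = 8.
With 8 = 4·2 π electrons, Hückel's rule classifies the planar ring as antiaromatic.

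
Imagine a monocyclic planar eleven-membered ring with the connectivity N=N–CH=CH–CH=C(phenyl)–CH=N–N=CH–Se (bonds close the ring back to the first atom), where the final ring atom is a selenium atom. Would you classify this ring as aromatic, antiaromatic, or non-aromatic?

Antiaromatic

The p orbitals form a continuous loop: each doubly-bonded ring atom is sp² with one p-orbital electron; each =N– nitrogen is pyridine-type (lone pair in the sp² plane, one electron in the p orbital); the selenium donates one lone pair from its p orbital. The ring is fully conjugated.
π-electron count: 5 × 2 = 10 from the double-bond units + 2 from the Se atom = 12.
12 = 4(3); a planar, fully conjugated 4n system is antiaromatic.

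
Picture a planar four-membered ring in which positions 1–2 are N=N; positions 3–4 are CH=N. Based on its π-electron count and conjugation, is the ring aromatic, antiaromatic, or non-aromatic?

All ring atoms are sp² and supply a p orbital to the ring (each doubly-bonded ring atom is sp² with one p-orbital electron; each =N– nitrogen is pyridine-type (lone pair in the sp² plane, one electron in the p orbital)); the conjugation is uninterrupted.
Tallying contributions gives 2 × 2 = 4 from the 2 double-bond units.
A 4n π count (4, n = 1) in a planar conjugated ring means antiaromatic.

Antiaromatic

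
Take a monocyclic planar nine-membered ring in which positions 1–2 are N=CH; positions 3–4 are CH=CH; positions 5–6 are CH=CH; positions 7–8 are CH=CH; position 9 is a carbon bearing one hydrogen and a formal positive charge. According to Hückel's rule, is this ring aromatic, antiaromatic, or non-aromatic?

Every ring atom contributes a p orbital perpendicular to the ring (each doubly-bonded ring atom is sp² with one p-orbital electron; each sp² =N– keeps its lone pair in-plane and puts one electron into the π system; the carbocation has an empty p orbital), so the π system is cyclic and fully conjugated.
Counting π electrons: 4 × 2 = 8 from the double-bond units + 0 from the CH(+) atom = 8.
8 is a 4n count (n = 2), so the planar conjugated ring is antiaromatic.

Antiaromatic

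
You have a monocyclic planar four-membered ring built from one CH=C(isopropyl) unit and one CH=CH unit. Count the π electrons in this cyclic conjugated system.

Every ring atom contributes a p orbital perpendicular to the ring (every atom in a ring double bond is sp² and brings one electron to the p orbital), so the π system is cyclic and fully conjugated.
π-electron count: 2 × 2 = 4 from the 2 double-bond units.

4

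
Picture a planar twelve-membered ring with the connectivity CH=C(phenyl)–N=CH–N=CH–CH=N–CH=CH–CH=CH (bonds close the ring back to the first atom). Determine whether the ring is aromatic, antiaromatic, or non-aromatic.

Check conjugation: the double-bond atoms are sp², each contributing one p electron; each sp² =N– keeps its lone pair in-plane and puts one electron into the π system — every position has a p orbital, so the cyclic π system is continuous.
Adding the contributions, 6 × 2 = 12 from the 6 double-bond units.
12 = 4(3); a planar, fully conjugated 4n system is antiaromatic.

Antiaromatic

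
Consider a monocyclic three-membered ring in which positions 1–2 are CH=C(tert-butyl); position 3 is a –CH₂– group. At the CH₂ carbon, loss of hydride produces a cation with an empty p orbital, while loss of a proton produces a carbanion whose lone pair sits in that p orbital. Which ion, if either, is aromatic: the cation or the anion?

In both ions every ring atom is sp² and contributes a p orbital, so both rings are fully conjugated.
Cation: 1 × 2 + 0 = 2 π electrons → 4(0)+2, aromatic.
Anion: 1 × 2 + 2 = 4 π electrons → 4(1), antiaromatic.

The cation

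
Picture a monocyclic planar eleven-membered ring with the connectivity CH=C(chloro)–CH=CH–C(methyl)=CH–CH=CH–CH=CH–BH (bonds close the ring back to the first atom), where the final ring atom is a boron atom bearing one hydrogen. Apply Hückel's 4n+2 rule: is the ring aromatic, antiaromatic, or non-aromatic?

Aromatic

The p orbitals form a continuous loop: every atom in a ring double bond is sp² and brings one electron to the p orbital; the boron has an empty p orbital. The ring is fully conjugated.
Adding the contributions, 5 × 2 = 10 from the double-bond units + 0 from the BH atom = 10.
Since 10 = 4·2 + 2, the ring meets the 4n+2 criterion.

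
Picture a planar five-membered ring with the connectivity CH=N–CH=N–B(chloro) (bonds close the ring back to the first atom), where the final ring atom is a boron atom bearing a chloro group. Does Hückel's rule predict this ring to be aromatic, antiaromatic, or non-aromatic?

Antiaromatic

Check conjugation: every atom in a ring double bond is sp² and brings one electron to the p orbital; each sp² =N– keeps its lone pair in-plane and puts one electron into the π system; the boron has an empty p orbital — every position has a p orbital, so the cyclic π system is continuous.
π-electron count: 2 × 2 = 4 from the double-bond units + 0 from the B(chloro) atom = 4.
4 is a 4n count (n = 1), so the planar conjugated ring is antiaromatic.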